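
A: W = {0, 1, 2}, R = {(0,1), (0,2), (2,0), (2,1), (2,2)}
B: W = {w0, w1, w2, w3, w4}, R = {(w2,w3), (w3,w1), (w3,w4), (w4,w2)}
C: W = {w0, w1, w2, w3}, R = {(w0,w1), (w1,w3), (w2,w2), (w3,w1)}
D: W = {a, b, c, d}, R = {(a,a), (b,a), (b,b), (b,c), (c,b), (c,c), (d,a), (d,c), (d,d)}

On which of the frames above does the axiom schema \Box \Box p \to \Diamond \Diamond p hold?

C, D

The schema corresponds to a generalized confluence (Geach) condition: \forall x \exists w (x R^2 w \wedge x R^2 w).
A: fails — at 1 but no w with 1R²w and 1R²w.
B: fails — at w0 but no w with w0R²w and w0R²w.
C: holds.
D: holds.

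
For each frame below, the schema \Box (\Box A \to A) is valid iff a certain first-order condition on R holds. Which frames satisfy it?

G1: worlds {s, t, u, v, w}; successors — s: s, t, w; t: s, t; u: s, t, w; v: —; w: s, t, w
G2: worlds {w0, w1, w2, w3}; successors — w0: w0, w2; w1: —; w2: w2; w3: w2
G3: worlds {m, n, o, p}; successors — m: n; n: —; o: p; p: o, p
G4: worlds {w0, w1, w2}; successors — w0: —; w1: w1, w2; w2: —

G1, G2

This is the axiom for shift-reflexivity; its first-order frame correspondent is \forall x \forall y (Rxy \to Ryy).
G1: ✓.
G2: ✓.
G3: fails — Rpo but not Roo.
G4: fails — Rw1w2 but not Rw2w2.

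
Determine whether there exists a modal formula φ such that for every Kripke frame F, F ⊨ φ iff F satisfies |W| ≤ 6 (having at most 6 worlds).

Not definable by any modal formula

Any modally definable frame class is closed under disjoint unions.
Any modal formula valid on each of 7 disjoint one-world frames is valid on their disjoint union (validity is preserved under disjoint unions). Each one-world frame has |W|=1≤6, but the union has |W|=7.
So the class is not modally definable.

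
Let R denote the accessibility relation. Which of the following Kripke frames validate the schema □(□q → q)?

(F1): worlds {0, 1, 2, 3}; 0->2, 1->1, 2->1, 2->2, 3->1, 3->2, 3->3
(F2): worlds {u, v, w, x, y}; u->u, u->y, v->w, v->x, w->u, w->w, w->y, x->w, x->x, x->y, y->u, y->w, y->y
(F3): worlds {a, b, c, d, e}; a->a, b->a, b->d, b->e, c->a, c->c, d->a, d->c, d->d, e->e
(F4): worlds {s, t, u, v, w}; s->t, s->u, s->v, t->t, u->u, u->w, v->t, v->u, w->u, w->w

Frame correspondent (Sahlqvist): ∀x ∀y (Rxy → Ryy) — i.e. shift-reflexivity.
(F1): satisfies the condition.
(F2): satisfies the condition.
(F3): satisfies the condition.
(F4): fails — Rsv but not Rvv.
Valid on: (F1), (F2), (F3).

(F1), (F2), (F3)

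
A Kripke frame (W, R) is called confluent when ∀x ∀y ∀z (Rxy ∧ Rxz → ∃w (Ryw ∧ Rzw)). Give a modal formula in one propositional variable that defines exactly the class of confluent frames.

This is convergence; the standard corresponding axiom is .2: ◇□s → □◇s.

◇□s → □◇s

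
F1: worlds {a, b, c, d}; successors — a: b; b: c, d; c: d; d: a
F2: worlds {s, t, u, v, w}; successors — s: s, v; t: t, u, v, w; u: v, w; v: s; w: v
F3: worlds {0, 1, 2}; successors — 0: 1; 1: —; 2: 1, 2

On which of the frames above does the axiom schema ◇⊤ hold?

The schema corresponds to seriality: ∀x ∃y Rxy.
F1: holds.
F2: holds.
F3: fails — world 1 has no successor.
Valid on: F1, F2.

F1, F2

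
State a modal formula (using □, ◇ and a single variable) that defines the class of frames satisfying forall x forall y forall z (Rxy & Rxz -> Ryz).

◇s → □◇s

The condition is the Euclidean property. The 5 schema ◇s → □◇s defines it.
Suppose ◇s→□◇s is valid. Take Rxy, Rxz and set V(s)={y}. Then ◇s at x, so □◇s at x, so ◇s at z, so some w with Rzw has s; w=y, i.e. Rzy. By symmetry of the argument, Ryz.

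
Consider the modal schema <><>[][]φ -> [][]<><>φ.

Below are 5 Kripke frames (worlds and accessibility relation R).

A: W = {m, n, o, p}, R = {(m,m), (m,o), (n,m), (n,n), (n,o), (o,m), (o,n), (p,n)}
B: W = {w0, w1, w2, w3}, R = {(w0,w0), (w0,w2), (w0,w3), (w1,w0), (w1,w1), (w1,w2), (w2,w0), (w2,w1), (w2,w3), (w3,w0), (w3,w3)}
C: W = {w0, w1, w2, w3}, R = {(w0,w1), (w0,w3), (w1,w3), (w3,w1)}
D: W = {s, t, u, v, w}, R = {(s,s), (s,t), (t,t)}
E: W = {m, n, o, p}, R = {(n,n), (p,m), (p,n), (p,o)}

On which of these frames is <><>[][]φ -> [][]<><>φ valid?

A, B, D, E

The schema corresponds to a generalized confluence (Geach) condition: forall x forall y forall z ((x R^2 y & x R^2 z) -> exists w (y R^2 w & z R^2 w)).
A: ✓.
B: ✓.
C: fails — w0R²w1, w0R²w3 but no w with w1R²w and w3R²w.
D: ✓.
E: ✓.
Valid on: A, B, D, E.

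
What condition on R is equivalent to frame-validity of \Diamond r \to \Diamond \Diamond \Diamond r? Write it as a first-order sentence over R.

This is a Sahlqvist (Geach-type) schema ◇^1□^0r → □^0◇^3r.
First-order correspondent: \forall x \forall y (xRy \to \exists w (y = w \wedge x R^3 w)).

\forall x \forall y (xRy \to \exists w (y = w \wedge x R^3 w))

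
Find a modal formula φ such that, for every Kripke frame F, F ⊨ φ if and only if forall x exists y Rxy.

The condition is seriality. The D schema □r → ◇r defines it.

□r → ◇r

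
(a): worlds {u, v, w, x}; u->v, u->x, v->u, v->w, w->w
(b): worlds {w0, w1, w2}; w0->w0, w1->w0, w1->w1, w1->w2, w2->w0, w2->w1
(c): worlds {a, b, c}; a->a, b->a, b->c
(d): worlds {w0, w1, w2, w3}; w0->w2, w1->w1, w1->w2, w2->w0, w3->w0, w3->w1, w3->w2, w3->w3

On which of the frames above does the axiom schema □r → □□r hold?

This is the axiom for transitivity; its first-order frame correspondent is ∀x ∀y ∀z (Rxy ∧ Ryz → Rxz).
(a): fails — Ruv and Rvw but not Ruw.
(b): fails — Rw2w1 and Rw1w2 but not Rw2w2.
(c): condition met.
(d): fails — Rw1w2 and Rw2w0 but not Rw1w0.
Valid on: (c).

(c)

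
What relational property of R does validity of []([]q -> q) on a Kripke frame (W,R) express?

shift-reflexivity

Suppose □(□q→q) is valid. Take Rxy and set V(q)={w : Ryw}. Then at y, □q holds; since □(□q→q) at x, □q→q at y, so q at y, i.e. Ryy.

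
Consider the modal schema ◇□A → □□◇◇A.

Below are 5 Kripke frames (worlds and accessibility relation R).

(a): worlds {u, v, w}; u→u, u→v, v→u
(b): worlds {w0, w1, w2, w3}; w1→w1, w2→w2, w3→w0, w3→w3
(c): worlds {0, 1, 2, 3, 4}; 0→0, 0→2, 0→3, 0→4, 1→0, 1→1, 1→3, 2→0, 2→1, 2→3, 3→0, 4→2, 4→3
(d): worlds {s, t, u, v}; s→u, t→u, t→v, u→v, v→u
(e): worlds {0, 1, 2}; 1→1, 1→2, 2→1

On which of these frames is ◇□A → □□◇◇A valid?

Frame correspondent (Sahlqvist): ∀x ∀y ∀z ((xRy ∧ xR²z) → ∃w (yRw ∧ zR²w)) — i.e. a generalized confluence (Geach) condition.
(a): holds.
(b): fails — w3Rw0, w3R²w0 but no w with w0Rw and w0R²w.
(c): holds.
(d): fails — tRu, tR²u but no w with uRw and uR²w.
(e): holds.

(a), (c), (e)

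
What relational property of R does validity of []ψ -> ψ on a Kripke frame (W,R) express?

This is the T axiom.
It corresponds to reflexivity: forall x Rxx.

reflexivity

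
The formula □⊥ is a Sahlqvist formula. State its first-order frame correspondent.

emptiness of R: ∀x ∀y ¬Rxy

□⊥ is valid iff no world has any successor (otherwise □⊥ fails at any world with one).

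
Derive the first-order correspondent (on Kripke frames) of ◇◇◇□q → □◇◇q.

This is a Sahlqvist (Geach-type) schema ◇^3□^1q → □^1◇^2q.
Minimal-valuation argument: fix x; take any y with xR^3y and any z with xR^1z. Set V(q) to the set of worlds R-reachable from y in exactly 1 step. Then □^1q holds at y, so the antecedent holds at x; validity forces ◇^2q at z, giving a w with zR^2w and yR^1w.
First-order correspondent: ∀x ∀y ∀z ((xR³y ∧ xRz) → ∃w (yRw ∧ zR²w)).

∀x ∀y ∀z ((xR³y ∧ xRz) → ∃w (yRw ∧ zR²w))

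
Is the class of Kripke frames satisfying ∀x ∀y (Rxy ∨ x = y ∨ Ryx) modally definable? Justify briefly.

Any modally definable frame class is closed under disjoint unions.
Take 4 disjoint single-world reflexive frames: each is trivially connected, but their disjoint union has 4 worlds with no edge between distinct components, so it is not connected.
So no modal formula (or set of formulas) defines exactly the connected frames.

No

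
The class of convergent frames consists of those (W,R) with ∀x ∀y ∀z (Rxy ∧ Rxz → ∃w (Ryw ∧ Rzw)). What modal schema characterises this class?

This is convergence; the standard corresponding axiom is .2: ◇□ψ → □◇ψ.
Suppose ◇□ψ→□◇ψ is valid. Take Rxy, Rxz and set V(ψ)={w : Ryw}. Then □ψ at y so ◇□ψ at x, so □◇ψ at x, so ◇ψ at z, giving w with Rzw and Ryw.

◇□ψ → □◇ψ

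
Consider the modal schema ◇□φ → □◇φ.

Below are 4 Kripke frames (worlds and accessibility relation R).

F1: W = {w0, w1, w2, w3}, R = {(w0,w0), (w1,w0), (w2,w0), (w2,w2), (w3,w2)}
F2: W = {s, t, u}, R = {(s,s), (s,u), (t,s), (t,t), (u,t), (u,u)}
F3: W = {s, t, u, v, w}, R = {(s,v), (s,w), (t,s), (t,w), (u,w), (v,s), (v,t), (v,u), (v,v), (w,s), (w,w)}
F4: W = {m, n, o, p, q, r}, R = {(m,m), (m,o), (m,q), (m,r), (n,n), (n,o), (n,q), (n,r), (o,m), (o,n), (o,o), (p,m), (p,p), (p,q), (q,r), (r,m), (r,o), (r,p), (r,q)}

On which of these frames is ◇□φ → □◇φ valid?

F1, F2

Frame correspondent (Sahlqvist): ∀x ∀y ∀z (Rxy ∧ Rxz → ∃w (Ryw ∧ Rzw)) — i.e. convergence.
F1: condition met.
F2: condition met.
F3: fails — Rvv and Rvu but v and u have no common successor.
F4: fails — Rmr and Rmq but r and q have no common successor.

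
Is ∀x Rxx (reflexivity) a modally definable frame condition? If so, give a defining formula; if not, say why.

Definable; □p → p defines it

This is a Sahlqvist condition; the T axiom □p → p defines it.
Suppose □p→p is valid. At any x set V(p)={w : Rxw}. Then □p holds at x, so p holds at x, i.e. Rxx.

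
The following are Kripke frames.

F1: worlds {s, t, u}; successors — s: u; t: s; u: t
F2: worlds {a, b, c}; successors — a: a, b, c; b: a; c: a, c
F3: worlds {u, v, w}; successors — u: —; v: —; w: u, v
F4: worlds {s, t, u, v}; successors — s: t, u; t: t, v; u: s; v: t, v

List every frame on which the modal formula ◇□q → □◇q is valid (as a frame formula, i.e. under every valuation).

F1, F2

The schema corresponds to convergence: ∀x ∀y ∀z (Rxy ∧ Rxz → ∃w (Ryw ∧ Rzw)).
F1: ✓.
F2: ✓.
F3: fails — Rwu and Rwu but u and u have no common successor.
F4: fails — Rsu and Rst but u and t have no common successor.
Valid on: F1, F2.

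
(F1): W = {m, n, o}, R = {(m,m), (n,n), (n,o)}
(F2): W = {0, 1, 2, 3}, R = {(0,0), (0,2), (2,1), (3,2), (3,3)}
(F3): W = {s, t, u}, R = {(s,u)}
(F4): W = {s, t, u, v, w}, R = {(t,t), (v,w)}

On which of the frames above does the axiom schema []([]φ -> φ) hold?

none

This is the axiom for shift-reflexivity; its first-order frame correspondent is forall x forall y (Rxy -> Ryy).
(F1): fails — Rno but not Roo.
(F2): fails — R32 but not R22.
(F3): fails — Rsu but not Ruu.
(F4): fails — Rvw but not Rww.
Valid on no frame.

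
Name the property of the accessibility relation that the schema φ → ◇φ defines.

This is a form of the T axiom.
Its frame correspondent is reflexivity — ∀x Rxx.

Reflexivity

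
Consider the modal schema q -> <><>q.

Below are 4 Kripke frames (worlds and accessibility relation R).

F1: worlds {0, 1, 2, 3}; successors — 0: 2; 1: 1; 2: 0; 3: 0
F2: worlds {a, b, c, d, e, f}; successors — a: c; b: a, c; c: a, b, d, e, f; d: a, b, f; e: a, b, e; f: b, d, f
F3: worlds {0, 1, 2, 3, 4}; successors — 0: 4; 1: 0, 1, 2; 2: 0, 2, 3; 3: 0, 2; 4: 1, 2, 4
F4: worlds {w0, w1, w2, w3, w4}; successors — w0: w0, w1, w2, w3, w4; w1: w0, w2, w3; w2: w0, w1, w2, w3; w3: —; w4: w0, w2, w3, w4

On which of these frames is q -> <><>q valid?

This is the axiom for a generalized confluence (Geach) condition; its first-order frame correspondent is forall x exists w (x = w & x R^2 w).
F1: fails — at 3 but no w with 3=w and 3R²w.
F2: ✓.
F3: fails — at 0 but no w with 0=w and 0R²w.
F4: fails — at w3 but no w with w3=w and w3R²w.

F2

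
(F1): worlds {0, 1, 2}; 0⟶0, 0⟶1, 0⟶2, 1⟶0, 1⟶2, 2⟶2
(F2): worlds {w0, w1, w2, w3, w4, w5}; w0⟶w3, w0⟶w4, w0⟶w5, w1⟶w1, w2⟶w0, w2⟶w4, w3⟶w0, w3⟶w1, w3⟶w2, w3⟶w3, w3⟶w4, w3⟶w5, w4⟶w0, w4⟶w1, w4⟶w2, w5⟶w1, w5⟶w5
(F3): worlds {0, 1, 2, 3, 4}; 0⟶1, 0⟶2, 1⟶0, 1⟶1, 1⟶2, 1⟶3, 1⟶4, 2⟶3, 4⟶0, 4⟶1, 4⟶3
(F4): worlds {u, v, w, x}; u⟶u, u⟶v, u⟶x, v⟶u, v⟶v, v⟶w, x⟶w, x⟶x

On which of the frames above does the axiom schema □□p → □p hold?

(F1), (F4)

Frame correspondent (Sahlqvist): ∀x ∀y (Rxy → ∃z (Rxz ∧ Rzy)) — i.e. density.
(F1): condition met.
(F2): fails — Rw4w2 but no z with Rw4z and Rzw2.
(F3): fails — R23 but no z with R2z and Rz3.
(F4): condition met.
Valid on: (F1), (F4).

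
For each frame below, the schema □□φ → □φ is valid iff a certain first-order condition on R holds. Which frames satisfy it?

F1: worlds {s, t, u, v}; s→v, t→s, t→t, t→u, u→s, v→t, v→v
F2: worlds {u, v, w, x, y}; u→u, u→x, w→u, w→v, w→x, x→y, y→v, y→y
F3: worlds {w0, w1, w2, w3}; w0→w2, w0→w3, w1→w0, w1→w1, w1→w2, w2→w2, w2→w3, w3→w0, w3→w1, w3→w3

F3

The schema corresponds to density: ∀x ∀y (Rxy → ∃z (Rxz ∧ Rzy)).
F1: fails — Rus but no z with Ruz and Rzs.
F2: fails — Rwv but no z with Rwz and Rzv.
F3: holds.
Valid on: F3.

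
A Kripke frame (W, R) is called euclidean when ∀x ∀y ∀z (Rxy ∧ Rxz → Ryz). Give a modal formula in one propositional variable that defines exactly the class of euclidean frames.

◇s → □◇s

This is the Euclidean property; the standard corresponding axiom is 5: ◇s → □◇s.
Suppose ◇s→□◇s is valid. Take Rxy, Rxz and set V(s)={y}. Then ◇s at x, so □◇s at x, so ◇s at z, so some w with Rzw has s; w=y, i.e. Rzy. By symmetry of the argument, Ryz.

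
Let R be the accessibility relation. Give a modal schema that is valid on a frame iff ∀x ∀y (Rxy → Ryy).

□(□r → r)

A defining formula is □(□r → r) (the T□ axiom).
Suppose □(□r→r) is valid. Take Rxy and set V(r)={w : Ryw}. Then at y, □r holds; since □(□r→r) at x, □r→r at y, so r at y, i.e. Ryy.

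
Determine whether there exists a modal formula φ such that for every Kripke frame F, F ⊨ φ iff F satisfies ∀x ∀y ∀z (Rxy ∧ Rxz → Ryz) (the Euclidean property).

Yes: it is the Euclidean property, defined by the 5 schema ◇p → □◇p.
Suppose ◇p→□◇p is valid. Take Rxy, Rxz and set V(p)={y}. Then ◇p at x, so □◇p at x, so ◇p at z, so some w with Rzw has p; w=y, i.e. Rzy. By symmetry of the argument, Ryz.

Definable; ◇p → □◇p defines it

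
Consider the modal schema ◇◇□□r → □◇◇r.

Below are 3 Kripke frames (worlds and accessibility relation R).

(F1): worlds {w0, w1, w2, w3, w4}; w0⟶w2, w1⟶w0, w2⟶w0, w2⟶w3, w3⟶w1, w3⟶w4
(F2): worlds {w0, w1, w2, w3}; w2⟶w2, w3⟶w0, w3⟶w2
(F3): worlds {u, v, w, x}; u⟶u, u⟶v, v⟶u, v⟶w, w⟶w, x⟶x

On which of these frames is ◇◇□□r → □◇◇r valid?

The schema corresponds to a generalized confluence (Geach) condition: ∀x ∀y ∀z ((xR²y ∧ xRz) → ∃w (yR²w ∧ zR²w)).
(F1): fails — w0R²w0, w0Rw2 but no w with w0R²w and w2R²w.
(F2): fails — w3R²w2, w3Rw0 but no w with w2R²w and w0R²w.
(F3): holds.

(F3)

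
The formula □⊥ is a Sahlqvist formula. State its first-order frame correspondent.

Emptiness of R

□⊥ is valid iff no world has any successor (otherwise □⊥ fails at any world with one).
Conversely, on a frame with emptiness of R the schema holds at every world under every valuation.
Frame condition: ∀x ∀y ¬Rxy.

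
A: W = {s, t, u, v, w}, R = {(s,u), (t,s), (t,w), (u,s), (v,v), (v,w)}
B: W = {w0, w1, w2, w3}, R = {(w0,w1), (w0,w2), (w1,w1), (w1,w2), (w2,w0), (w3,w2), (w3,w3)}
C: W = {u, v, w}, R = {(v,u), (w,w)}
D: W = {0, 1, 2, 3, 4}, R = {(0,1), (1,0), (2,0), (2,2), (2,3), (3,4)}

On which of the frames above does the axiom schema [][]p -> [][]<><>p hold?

B, C

This is the axiom for a generalized confluence (Geach) condition; its first-order frame correspondent is forall x forall z (x R^2 z -> exists w (x R^2 w & z R^2 w)).
A: fails — vR²w but no w* with vR²w* and wR²w*.
B: ✓.
C: ✓.
D: fails — 2R²3 but no w with 2R²w and 3R²w.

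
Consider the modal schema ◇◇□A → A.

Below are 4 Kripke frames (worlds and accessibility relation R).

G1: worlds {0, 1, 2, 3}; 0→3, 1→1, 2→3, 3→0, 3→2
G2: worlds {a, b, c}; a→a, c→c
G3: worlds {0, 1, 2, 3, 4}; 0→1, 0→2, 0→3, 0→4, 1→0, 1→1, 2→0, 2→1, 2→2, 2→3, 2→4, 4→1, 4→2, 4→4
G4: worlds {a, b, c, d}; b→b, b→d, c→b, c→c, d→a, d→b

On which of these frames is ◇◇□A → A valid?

This is the axiom for a generalized confluence (Geach) condition; its first-order frame correspondent is ∀x ∀y (xR²y → ∃w (yRw ∧ x = w)).
G1: fails — 0R²0 but no w with 0Rw and 0=w.
G2: holds.
G3: fails — 0R²0 but no w with 0Rw and 0=w.
G4: fails — bR²a but no w with aRw and b=w.

G2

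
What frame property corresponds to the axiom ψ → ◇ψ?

This schema is equivalent to the T axiom □ψ → ψ.
It corresponds to reflexivity: ∀x Rxx.

reflexivity: ∀x Rxx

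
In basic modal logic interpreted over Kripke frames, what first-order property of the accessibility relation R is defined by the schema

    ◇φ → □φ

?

Suppose ◇φ→□φ is valid. Take Rxy, Rxz and set V(φ)={y}. Then ◇φ at x, so □φ at x, so φ at z, i.e. z=y.
The converse is a direct semantic check.
Frame condition: ∀x ∀y ∀z (Rxy ∧ Rxz → y = z).

Partial functionality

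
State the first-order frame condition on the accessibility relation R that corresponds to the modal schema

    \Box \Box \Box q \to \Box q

\forall x \forall z (xRz \to \exists w (x R^3 w \wedge z = w))

This is a Sahlqvist (Geach-type) schema ◇^0□^3q → □^1◇^0q.
First-order correspondent: \forall x \forall z (xRz \to \exists w (x R^3 w \wedge z = w)).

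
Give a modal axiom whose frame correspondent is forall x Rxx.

The condition is reflexivity. The T schema □q → q defines it.
Suppose □q→q is valid. At any x set V(q)={w : Rxw}. Then □q holds at x, so q holds at x, i.e. Rxx.

□q → q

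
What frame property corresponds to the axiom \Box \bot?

emptiness of R: \forall x \forall y \neg Rxy

□⊥ is valid iff no world has any successor (otherwise □⊥ fails at any world with one).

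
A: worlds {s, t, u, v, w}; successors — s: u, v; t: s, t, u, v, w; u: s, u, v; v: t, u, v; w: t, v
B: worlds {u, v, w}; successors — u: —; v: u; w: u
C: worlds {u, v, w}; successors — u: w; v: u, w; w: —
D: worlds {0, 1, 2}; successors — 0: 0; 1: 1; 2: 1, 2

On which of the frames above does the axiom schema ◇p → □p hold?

B

The schema corresponds to partial functionality: ∀x ∀y ∀z (Rxy ∧ Rxz → y = z).
A: fails — s sees both u and v.
B: ✓.
C: fails — v sees both u and w.
D: fails — 2 sees both 1 and 2.
Valid on: B.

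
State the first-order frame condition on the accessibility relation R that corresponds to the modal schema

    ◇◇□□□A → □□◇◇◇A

∀x ∀y ∀z ((xR²y ∧ xR²z) → ∃w (yR³w ∧ zR³w))

This is a Sahlqvist (Geach-type) schema ◇^2□^3A → □^2◇^3A.
Minimal-valuation argument: fix x; take any y with xR^2y and any z with xR^2z. Set V(A) to the set of worlds R-reachable from y in exactly 3 steps. Then □^3A holds at y, so the antecedent holds at x; validity forces ◇^3A at z, giving a w with zR^3w and yR^3w.
First-order correspondent: ∀x ∀y ∀z ((xR²y ∧ xR²z) → ∃w (yR³w ∧ zR³w)).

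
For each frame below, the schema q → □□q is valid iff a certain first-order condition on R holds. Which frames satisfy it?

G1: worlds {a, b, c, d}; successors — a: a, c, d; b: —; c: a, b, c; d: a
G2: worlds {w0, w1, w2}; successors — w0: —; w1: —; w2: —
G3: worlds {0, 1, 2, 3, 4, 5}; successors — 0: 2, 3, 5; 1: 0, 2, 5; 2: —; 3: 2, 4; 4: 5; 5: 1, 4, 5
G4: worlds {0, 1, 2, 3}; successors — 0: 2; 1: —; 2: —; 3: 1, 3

Frame correspondent (Sahlqvist): ∀x ∀z (xR²z → ∃w (x = w ∧ z = w)) — i.e. a generalized confluence (Geach) condition.
G1: fails — aR²b but a ≠ b.
G2: condition met.
G3: fails — 0R²1 but 0 ≠ 1.
G4: fails — 3R²1 but 3 ≠ 1.
Valid on: G2.

G2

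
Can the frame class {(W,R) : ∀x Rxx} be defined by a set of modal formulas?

Definable; □p → p defines it

Yes: it is reflexivity, defined by the T schema □p → p.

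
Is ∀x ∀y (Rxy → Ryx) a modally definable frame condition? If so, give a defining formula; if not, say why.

This is a Sahlqvist condition; the B axiom q → □◇q defines it.
Suppose q→□◇q is valid. Take Rxy and set V(q)={x}. Then q at x, so □◇q at x, so ◇q at y, so some z with Ryz has q; z=x, i.e. Ryx.

Definable; q → □◇q defines it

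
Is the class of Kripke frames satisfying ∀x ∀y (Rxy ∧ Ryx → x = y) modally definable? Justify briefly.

If a class were modally definable it would be closed under surjective bounded morphisms (Goldblatt–Thomason).
The 6-cycle (worlds s,t,u,v,w,x with s→t→u→v→w→x→s) is antisymmetric. Sending even-indexed worlds to • and odd-indexed worlds to ∘ is a surjective bounded morphism onto the two-world frame with •↔∘, which is not antisymmetric.
So no modal formula (or set of formulas) defines exactly the antisymmetric frames.

No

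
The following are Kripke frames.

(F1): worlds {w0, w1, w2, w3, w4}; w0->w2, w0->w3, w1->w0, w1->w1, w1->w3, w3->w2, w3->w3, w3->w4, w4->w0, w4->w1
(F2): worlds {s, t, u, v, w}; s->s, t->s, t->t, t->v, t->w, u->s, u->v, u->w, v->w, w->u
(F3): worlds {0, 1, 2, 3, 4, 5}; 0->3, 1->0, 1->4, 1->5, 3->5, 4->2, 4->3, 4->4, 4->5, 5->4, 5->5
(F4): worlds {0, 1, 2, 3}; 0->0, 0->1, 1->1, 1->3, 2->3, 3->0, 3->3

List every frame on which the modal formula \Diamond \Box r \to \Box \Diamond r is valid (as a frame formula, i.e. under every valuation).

The schema corresponds to convergence: \forall x \forall y \forall z (Rxy \wedge Rxz \to \exists w (Ryw \wedge Rzw)).
(F1): fails — Rw0w2 and Rw0w2 but w2 and w2 have no common successor.
(F2): fails — Rtv and Rts but v and s have no common successor.
(F3): fails — R10 and R15 but 0 and 5 have no common successor.
(F4): holds.

(F4)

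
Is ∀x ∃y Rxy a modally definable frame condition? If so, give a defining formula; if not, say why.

Yes, by □p → ◇p

This is a Sahlqvist condition; the D axiom □p → ◇p defines it.
Suppose □p→◇p is valid. At any x set V(p)=W. Then □p at x, so ◇p at x, so x has a successor.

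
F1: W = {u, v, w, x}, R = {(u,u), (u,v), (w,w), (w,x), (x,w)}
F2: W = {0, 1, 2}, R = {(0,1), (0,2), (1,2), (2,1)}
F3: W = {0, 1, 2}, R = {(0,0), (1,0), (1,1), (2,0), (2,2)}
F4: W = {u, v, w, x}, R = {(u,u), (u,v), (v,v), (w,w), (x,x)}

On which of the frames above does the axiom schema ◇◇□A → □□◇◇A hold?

The schema corresponds to a generalized confluence (Geach) condition: ∀x ∀y ∀z ((xR²y ∧ xR²z) → ∃w (yRw ∧ zR²w)).
F1: fails — uR²u, uR²v but no t with uRt and vR²t.
F2: fails — 0R²1, 0R²1 but no w with 1Rw and 1R²w.
F3: ✓.
F4: ✓.
Valid on: F3, F4.

F3, F4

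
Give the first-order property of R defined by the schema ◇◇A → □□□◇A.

This is a Sahlqvist (Geach-type) schema ◇^2□^0A → □^3◇^1A.
First-order correspondent: ∀x ∀y ∀z ((xR²y ∧ xR³z) → ∃w (y = w ∧ zRw)).

∀x ∀y ∀z ((xR²y ∧ xR³z) → ∃w (y = w ∧ zRw))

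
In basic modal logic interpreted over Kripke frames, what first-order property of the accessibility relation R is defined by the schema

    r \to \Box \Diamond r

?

This is the B axiom.
It corresponds to symmetry: \forall x \forall y (Rxy \to Ryx).

Symmetry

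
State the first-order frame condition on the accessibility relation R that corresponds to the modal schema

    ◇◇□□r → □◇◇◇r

∀x ∀y ∀z ((xR²y ∧ xRz) → ∃w (yR²w ∧ zR³w))

This is a Sahlqvist (Geach-type) schema ◇^2□^2r → □^1◇^3r.
Minimal-valuation argument: fix x; take any y with xR^2y and any z with xR^1z. Set V(r) to the set of worlds R-reachable from y in exactly 2 steps. Then □^2r holds at y, so the antecedent holds at x; validity forces ◇^3r at z, giving a w with zR^3w and yR^2w.
First-order correspondent: ∀x ∀y ∀z ((xR²y ∧ xRz) → ∃w (yR²w ∧ zR³w)).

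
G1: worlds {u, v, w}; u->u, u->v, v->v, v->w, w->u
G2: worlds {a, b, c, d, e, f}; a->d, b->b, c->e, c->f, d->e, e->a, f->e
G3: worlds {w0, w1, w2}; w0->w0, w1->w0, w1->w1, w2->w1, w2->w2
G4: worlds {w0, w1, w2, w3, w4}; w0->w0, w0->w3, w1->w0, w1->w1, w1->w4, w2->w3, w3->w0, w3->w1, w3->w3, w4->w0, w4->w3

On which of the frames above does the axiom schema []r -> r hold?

The schema corresponds to reflexivity: forall x Rxx.
G1: fails — world w does not see itself.
G2: fails — world a does not see itself.
G3: holds.
G4: fails — world w2 does not see itself.
Valid on: G3.

G3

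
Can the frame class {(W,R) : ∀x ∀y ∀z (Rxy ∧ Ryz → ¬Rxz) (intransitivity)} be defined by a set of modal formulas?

Any modally definable frame class is closed under surjective bounded morphisms.
The 5-cycle (worlds 0,1,2,3,4 with 0→1→2→3→4→0) is intransitive. Mapping every world to a single reflexive point • is a surjective bounded morphism; the reflexive point is not intransitive (R••∧R•• but R••).
Hence intransitivity is not modally definable.

Not definable by any modal formula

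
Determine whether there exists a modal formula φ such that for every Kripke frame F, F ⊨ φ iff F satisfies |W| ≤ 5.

If a class were modally definable it would be closed under disjoint unions (Goldblatt–Thomason).
Any modal formula valid on each of 6 disjoint one-world frames is valid on their disjoint union (validity is preserved under disjoint unions). Each one-world frame has |W|=1≤5, but the union has |W|=6.
So the class is not modally definable.

No — not modally definable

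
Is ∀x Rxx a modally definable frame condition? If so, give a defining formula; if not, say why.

This is a Sahlqvist condition; the T axiom □r → r defines it.
Suppose □r→r is valid. At any x set V(r)={w : Rxw}. Then □r holds at x, so r holds at x, i.e. Rxx.

Yes — defined by □r → r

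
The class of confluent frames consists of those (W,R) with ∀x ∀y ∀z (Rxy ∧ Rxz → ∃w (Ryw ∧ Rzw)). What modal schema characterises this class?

◇□r → □◇r

This is convergence; the standard corresponding axiom is .2: ◇□r → □◇r.
Suppose ◇□r→□◇r is valid. Take Rxy, Rxz and set V(r)={w : Ryw}. Then □r at y so ◇□r at x, so □◇r at x, so ◇r at z, giving w with Rzw and Ryw.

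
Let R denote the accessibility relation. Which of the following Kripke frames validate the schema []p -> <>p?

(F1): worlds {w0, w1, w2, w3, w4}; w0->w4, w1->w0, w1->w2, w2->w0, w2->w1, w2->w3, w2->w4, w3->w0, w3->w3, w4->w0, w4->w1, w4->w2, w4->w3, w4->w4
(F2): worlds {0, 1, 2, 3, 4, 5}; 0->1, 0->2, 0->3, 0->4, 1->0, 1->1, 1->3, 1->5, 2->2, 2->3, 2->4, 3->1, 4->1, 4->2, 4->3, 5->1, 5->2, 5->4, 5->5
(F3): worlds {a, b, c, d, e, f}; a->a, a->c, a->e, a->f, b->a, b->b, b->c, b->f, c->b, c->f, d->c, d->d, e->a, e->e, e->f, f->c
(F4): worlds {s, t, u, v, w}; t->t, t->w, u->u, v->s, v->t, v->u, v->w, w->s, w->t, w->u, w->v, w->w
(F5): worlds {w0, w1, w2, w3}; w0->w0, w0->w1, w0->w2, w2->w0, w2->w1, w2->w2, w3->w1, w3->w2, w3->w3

(F1), (F2), (F3)

The schema corresponds to seriality: forall x exists y Rxy.
(F1): holds.
(F2): holds.
(F3): holds.
(F4): fails — world s has no successor.
(F5): fails — world w1 has no successor.
Valid on: (F1), (F2), (F3).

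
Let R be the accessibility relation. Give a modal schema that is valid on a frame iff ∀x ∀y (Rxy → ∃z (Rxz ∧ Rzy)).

□□r → □r

This is density; the standard corresponding axiom is C4: □□r → □r.
Suppose □□r→□r is valid. Take Rxy and set V(r)={w : xR²w}. Then □□r at x, so □r at x, so r at y, i.e. ∃z(Rxz∧Rzy).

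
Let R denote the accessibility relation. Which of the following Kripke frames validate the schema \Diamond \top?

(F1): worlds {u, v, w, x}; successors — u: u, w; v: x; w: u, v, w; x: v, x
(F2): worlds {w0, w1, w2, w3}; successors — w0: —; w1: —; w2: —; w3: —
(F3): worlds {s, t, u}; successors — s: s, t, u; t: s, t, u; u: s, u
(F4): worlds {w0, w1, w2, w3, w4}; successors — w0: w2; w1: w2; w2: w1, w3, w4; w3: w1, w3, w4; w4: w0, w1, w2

(F1), (F3), (F4)

The schema corresponds to seriality: \forall x \exists y Rxy.
(F1): holds.
(F2): fails — world w0 has no successor.
(F3): holds.
(F4): holds.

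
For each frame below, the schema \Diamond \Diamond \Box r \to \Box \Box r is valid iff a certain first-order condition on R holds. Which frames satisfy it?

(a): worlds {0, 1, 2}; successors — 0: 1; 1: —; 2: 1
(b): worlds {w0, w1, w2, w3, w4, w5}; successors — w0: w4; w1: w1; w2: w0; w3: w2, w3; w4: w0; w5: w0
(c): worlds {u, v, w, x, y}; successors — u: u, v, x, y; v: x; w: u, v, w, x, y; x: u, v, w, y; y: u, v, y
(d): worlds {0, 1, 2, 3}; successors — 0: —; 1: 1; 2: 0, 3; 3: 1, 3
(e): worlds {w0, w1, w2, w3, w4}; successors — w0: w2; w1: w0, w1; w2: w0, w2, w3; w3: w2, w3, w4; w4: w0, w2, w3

(a)

Frame correspondent (Sahlqvist): \forall x \forall y \forall z ((x R^2 y \wedge x R^2 z) \to \exists w (yRw \wedge z = w)) — i.e. a generalized confluence (Geach) condition.
(a): satisfies the condition.
(b): fails — w0R²w0, w0R²w0 but no w with w0Rw and w0=w.
(c): fails — uR²u, uR²w but no t with uRt and w=t.
(d): fails — 2R²1, 2R²3 but no w with 1Rw and 3=w.
(e): fails — w0R²w0, w0R²w0 but no w with w0Rw and w0=w.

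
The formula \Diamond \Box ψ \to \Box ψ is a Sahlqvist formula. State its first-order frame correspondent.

the Euclidean property: \forall x \forall y \forall z (Rxy \wedge Rxz \to Ryz)

This schema is equivalent to the 5 axiom ◇ψ → □◇ψ.
Its frame correspondent is the Euclidean property — \forall x \forall y \forall z (Rxy \wedge Rxz \to Ryz).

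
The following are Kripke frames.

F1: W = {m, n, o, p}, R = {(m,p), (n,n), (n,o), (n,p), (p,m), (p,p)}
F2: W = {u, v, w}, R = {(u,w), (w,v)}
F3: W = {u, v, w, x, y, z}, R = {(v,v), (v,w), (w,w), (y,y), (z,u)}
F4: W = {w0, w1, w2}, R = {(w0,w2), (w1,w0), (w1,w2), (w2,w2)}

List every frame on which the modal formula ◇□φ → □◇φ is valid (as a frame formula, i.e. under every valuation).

Frame correspondent (Sahlqvist): ∀x ∀y ∀z (Rxy ∧ Rxz → ∃w (Ryw ∧ Rzw)) — i.e. convergence.
F1: fails — Rnn and Rno but n and o have no common successor.
F2: fails — Rwv and Rwv but v and v have no common successor.
F3: fails — Rzu and Rzu but u and u have no common successor.
F4: condition met.
Valid on: F4.

F4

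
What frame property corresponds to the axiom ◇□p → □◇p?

Convergence

Suppose ◇□p→□◇p is valid. Take Rxy, Rxz and set V(p)={w : Ryw}. Then □p at y so ◇□p at x, so □◇p at x, so ◇p at z, giving w with Rzw and Ryw.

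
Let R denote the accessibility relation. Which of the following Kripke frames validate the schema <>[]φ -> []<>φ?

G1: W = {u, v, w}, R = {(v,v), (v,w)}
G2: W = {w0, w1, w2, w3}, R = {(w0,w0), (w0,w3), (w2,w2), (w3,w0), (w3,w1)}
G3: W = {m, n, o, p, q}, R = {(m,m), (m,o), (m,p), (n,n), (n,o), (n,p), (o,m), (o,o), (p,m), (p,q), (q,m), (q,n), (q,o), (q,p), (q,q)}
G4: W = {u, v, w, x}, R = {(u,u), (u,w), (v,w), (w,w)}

Frame correspondent (Sahlqvist): forall x forall y forall z (Rxy & Rxz -> exists w (Ryw & Rzw)) — i.e. convergence.
G1: fails — Rvv and Rvw but v and w have no common successor.
G2: fails — Rw3w1 and Rw3w1 but w1 and w1 have no common successor.
G3: fails — Rnn and Rnp but n and p have no common successor.
G4: condition met.
Valid on: G4.

G4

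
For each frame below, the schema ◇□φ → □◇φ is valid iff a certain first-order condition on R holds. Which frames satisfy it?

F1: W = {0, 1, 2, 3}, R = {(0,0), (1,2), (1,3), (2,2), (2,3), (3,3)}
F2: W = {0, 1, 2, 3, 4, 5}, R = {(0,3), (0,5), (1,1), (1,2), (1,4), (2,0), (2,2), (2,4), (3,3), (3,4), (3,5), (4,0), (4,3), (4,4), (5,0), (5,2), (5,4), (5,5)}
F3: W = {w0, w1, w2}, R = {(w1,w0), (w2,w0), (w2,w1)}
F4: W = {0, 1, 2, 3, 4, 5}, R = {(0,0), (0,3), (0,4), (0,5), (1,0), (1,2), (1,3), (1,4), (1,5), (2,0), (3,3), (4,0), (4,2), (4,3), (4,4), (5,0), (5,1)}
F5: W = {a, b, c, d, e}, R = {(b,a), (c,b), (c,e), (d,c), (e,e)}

F1

The schema corresponds to convergence: ∀x ∀y ∀z (Rxy ∧ Rxz → ∃w (Ryw ∧ Rzw)).
F1: holds.
F2: fails — R20 and R22 but 0 and 2 have no common successor.
F3: fails — Rw1w0 and Rw1w0 but w0 and w0 have no common successor.
F4: fails — R03 and R05 but 3 and 5 have no common successor.
F5: fails — Rba and Rba but a and a have no common successor.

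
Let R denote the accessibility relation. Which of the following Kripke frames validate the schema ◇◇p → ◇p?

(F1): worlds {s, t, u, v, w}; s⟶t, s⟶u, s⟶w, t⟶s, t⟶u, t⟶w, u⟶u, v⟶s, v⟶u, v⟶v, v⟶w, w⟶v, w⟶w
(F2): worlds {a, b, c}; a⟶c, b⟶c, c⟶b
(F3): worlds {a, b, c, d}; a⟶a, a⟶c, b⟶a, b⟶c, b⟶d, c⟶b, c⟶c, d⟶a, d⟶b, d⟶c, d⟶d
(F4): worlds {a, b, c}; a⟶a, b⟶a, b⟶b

This is the axiom for transitivity; its first-order frame correspondent is ∀x ∀y ∀z (Rxy ∧ Ryz → Rxz).
(F1): fails — Rts and Rst but not Rtt.
(F2): fails — Rac and Rcb but not Rab.
(F3): fails — Rbc and Rcb but not Rbb.
(F4): satisfies the condition.

(F4)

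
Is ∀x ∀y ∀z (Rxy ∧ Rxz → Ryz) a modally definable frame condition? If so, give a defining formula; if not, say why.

Yes, by ◇q → □◇q

The condition is the Euclidean property. A defining modal formula is ◇q → □◇q.
Suppose ◇q→□◇q is valid. Take Rxy, Rxz and set V(q)={y}. Then ◇q at x, so □◇q at x, so ◇q at z, so some w with Rzw has q; w=y, i.e. Rzy. By symmetry of the argument, Ryz.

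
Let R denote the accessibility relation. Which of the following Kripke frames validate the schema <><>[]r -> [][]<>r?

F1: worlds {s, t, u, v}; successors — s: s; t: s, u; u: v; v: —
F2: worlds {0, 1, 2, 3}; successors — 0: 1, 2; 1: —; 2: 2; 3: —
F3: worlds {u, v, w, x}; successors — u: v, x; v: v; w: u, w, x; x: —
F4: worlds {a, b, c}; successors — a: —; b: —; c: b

Frame correspondent (Sahlqvist): forall x forall y forall z ((x R^2 y & x R^2 z) -> exists w (yRw & zRw)) — i.e. a generalized confluence (Geach) condition.
F1: fails — tR²s, tR²v but no w with sRw and vRw.
F2: ✓.
F3: fails — wR²u, wR²x but no t with uRt and xRt.
F4: ✓.

F2, F4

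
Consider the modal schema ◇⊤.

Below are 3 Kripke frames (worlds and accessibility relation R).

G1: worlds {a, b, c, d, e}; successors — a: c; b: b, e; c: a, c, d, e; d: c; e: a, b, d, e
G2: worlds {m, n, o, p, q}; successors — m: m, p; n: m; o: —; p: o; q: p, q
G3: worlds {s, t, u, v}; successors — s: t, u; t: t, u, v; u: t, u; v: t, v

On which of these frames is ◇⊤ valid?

Frame correspondent (Sahlqvist): ∀x ∃y Rxy — i.e. seriality.
G1: holds.
G2: fails — world o has no successor.
G3: holds.

G1, G3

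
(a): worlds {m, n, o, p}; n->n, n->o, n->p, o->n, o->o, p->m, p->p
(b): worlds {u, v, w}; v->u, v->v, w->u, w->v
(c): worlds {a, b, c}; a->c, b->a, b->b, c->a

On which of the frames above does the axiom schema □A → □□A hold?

(b)

The schema corresponds to transitivity: ∀x ∀y ∀z (Rxy ∧ Ryz → Rxz).
(a): fails — Ron and Rnp but not Rop.
(b): ✓.
(c): fails — Rac and Rca but not Raa.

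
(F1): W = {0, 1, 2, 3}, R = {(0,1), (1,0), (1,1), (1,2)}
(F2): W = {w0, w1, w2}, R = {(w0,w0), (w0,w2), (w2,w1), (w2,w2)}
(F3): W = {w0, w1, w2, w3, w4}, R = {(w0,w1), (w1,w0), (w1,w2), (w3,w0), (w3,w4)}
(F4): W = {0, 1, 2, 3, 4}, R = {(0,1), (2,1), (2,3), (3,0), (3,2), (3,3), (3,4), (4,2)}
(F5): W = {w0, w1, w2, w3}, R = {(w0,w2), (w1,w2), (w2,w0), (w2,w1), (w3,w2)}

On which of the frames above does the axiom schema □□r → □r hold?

Frame correspondent (Sahlqvist): ∀x ∀y (Rxy → ∃z (Rxz ∧ Rzy)) — i.e. density.
(F1): satisfies the condition.
(F2): satisfies the condition.
(F3): fails — Rw1w2 but no z with Rw1z and Rzw2.
(F4): fails — R01 but no z with R0z and Rz1.
(F5): fails — Rw1w2 but no z with Rw1z and Rzw2.

(F1), (F2)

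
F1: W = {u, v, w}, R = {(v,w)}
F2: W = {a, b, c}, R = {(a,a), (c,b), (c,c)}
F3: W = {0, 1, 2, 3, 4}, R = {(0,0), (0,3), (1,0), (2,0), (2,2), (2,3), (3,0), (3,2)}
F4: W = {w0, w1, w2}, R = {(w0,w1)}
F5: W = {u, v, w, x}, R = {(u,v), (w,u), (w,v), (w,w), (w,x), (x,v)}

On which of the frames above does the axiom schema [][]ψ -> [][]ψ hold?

F1, F2, F3, F4, F5

The schema corresponds to a generalized confluence (Geach) condition: forall x forall z (x R^2 z -> exists w (x R^2 w & z = w)).
F1: satisfies the condition.
F2: satisfies the condition.
F3: satisfies the condition.
F4: satisfies the condition.
F5: satisfies the condition.
Valid on: F1, F2, F3, F4, F5.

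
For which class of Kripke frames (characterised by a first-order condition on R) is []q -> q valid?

Suppose □q→q is valid. At any x set V(q)={w : Rxw}. Then □q holds at x, so q holds at x, i.e. Rxx.
Conversely, on a frame with reflexivity the schema holds at every world under every valuation.
So the correspondent is reflexivity.

reflexivity: forall x Rxx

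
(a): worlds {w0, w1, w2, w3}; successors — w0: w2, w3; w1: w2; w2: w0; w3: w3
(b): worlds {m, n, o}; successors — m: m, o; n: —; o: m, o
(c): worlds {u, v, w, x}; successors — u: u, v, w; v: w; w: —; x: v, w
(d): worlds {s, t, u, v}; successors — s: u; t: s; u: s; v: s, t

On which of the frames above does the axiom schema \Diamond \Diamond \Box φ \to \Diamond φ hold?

The schema corresponds to a generalized confluence (Geach) condition: \forall x \forall y (x R^2 y \to \exists w (yRw \wedge xRw)).
(a): fails — w2R²w3 but no w with w3Rw and w2Rw.
(b): condition met.
(c): fails — uR²w but no t with wRt and uRt.
(d): fails — vR²s but no w with sRw and vRw.

(b)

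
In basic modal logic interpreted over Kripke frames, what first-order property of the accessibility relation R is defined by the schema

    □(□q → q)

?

This schema is the T□ axiom.
It corresponds to shift-reflexivity: ∀x ∀y (Rxy → Ryy).

shift-reflexivity: ∀x ∀y (Rxy → Ryy)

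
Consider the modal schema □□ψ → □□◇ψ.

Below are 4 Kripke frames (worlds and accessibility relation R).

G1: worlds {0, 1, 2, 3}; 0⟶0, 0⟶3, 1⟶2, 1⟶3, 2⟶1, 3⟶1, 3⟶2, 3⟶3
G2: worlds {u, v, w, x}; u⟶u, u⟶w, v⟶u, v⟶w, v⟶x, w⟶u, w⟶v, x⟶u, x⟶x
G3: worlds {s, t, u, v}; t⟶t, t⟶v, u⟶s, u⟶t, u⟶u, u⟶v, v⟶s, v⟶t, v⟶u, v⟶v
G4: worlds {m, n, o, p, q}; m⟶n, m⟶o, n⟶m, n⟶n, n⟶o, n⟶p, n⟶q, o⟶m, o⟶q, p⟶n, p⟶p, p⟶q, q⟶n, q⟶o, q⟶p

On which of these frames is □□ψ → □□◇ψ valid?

Frame correspondent (Sahlqvist): ∀x ∀z (xR²z → ∃w (xR²w ∧ zRw)) — i.e. a generalized confluence (Geach) condition.
G1: fails — 2R²2 but no w with 2R²w and 2Rw.
G2: ✓.
G3: fails — tR²s but no w with tR²w and sRw.
G4: fails — oR²o but no w with oR²w and oRw.
Valid on: G2.

G2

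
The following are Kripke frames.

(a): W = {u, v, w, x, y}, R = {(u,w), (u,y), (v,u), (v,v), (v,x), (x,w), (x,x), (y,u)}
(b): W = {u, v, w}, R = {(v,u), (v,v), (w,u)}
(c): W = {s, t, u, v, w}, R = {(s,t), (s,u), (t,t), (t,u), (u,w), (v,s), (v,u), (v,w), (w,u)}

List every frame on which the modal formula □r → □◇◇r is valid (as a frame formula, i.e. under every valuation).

Frame correspondent (Sahlqvist): ∀x ∀z (xRz → ∃w (xRw ∧ zR²w)) — i.e. a generalized confluence (Geach) condition.
(a): fails — uRw but no t with uRt and wR²t.
(b): fails — vRu but no t with vRt and uR²t.
(c): satisfies the condition.
Valid on: (c).

(c)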